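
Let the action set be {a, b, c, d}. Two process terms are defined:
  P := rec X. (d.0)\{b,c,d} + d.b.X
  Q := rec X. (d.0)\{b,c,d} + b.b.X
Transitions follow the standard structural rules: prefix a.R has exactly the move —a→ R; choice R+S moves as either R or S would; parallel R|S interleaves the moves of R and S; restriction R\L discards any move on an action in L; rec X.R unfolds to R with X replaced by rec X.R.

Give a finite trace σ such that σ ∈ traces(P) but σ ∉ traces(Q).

Reachable graph of P (2 states):
  u0 = rec X. (d.0)\{b,c,d} + d.b.X ⊢ —d→ u1
  u1 = b.(rec X. (d.0)\{b,c,d} + d.b.X) ⊢ —b→ u0
Reachable graph of Q (2 states):
  v0 = rec X. (d.0)\{b,c,d} + b.b.X ⊢ —b→ v1
  v1 = b.(rec X. (d.0)\{b,c,d} + b.b.X) ⊢ —b→ v0
Trace ⟨d⟩ through P, begin at {u0}:
  [1] d ⇒ {u1}
  ✓ P
Trace ⟨d⟩ through Q, begin at {v0}:
  [1] d ⇒ ∅ (Q stuck)

d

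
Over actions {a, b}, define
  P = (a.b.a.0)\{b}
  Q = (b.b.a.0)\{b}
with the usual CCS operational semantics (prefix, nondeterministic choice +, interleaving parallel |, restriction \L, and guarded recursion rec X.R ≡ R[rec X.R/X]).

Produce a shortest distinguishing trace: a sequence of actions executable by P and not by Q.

a

P's transition system — 2 states:
  p0 = (a.b.a.0)\{b} has moves --a--▸ p1
  p1 = (b.a.0)\{b} has moves deadlocked
Q's transition system — 1 states:
  q0 = (b.b.a.0)\{b} has moves deadlocked
Executing a from P (initial set {p0}):
  [1] a ⇒ {p1}
  P completes σ.
Executing a from Q (initial set {q0}):
  [1] a ⇒ ∅ (Q stuck)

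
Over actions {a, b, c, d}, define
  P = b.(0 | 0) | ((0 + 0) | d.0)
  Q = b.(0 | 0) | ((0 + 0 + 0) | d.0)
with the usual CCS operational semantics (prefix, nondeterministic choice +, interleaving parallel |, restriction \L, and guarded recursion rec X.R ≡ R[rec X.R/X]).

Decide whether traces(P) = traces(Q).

LTS(P): 4 reachable states
  u0 = b.(0 | 0) | ((0 + 0) | d.0) | —b→ u1, —d→ u2
  u1 = 0 | 0 | ((0 + 0) | d.0) | —d→ u3
  u2 = b.(0 | 0) | ((0 + 0) | 0) | —b→ u3
  u3 = 0 | 0 | ((0 + 0) | 0) | ·
LTS(Q): 4 reachable states
  v0 = b.(0 | 0) | ((0 + 0 + 0) | d.0) | —b→ v1, —d→ v2
  v1 = 0 | 0 | ((0 + 0 + 0) | d.0) | —d→ v3
  v2 = b.(0 | 0) | ((0 + 0 + 0) | 0) | —b→ v3
  v3 = 0 | 0 | ((0 + 0 + 0) | 0) | ·
Coarsest stable partition (strong bisimilarity classes):
  B0 = {u0, v0}
  B1 = {u1, v1}
  B2 = {u3, v3}
  B3 = {u2, v2}
u0 ∈ B0, v0 ∈ B0 → same block
Bisimilar ⇒ trace-equivalent.

trace-equivalent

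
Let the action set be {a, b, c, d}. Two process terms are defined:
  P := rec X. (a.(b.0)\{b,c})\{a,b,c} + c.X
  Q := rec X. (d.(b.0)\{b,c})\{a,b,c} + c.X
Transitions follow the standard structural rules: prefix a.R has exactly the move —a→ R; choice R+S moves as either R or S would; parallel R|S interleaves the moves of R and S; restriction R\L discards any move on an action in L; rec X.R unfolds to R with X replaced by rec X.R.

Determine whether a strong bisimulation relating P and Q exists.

not bisimilar

Reachable graph of P (1 states):
  m0 = rec X. (a.(b.0)\{b,c})\{a,b,c} + c.X → --c--▸ m0
Reachable graph of Q (2 states):
  n0 = rec X. (d.(b.0)\{b,c})\{a,b,c} + c.X → --c--▸ n0, --d--▸ n1
  n1 = (b.0)\{b,c}\{a,b,c} → deadlocked
Bisimilarity quotient blocks:
  B0 = {m0}
  B1 = {n0}
  B2 = {n1}
m0 ∈ B0, n0 ∈ B1 → different blocks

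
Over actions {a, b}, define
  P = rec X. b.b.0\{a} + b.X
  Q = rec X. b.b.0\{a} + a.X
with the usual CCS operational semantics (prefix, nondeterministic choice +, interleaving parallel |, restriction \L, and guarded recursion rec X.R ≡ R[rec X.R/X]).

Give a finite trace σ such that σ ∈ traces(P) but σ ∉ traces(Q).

Reachable graph of P (3 states):
  p0 = rec X. b.b.0\{a} + b.X ⊢ ··b··> p0, ··b··> p1
  p1 = b.0\{a} ⊢ ··b··> p2
  p2 = 0\{a} ⊢ (no moves)
Reachable graph of Q (3 states):
  q0 = rec X. b.b.0\{a} + a.X ⊢ ··a··> q0, ··b··> q1
  q1 = b.0\{a} ⊢ ··b··> q2
  q2 = 0\{a} ⊢ (no moves)
Executing bbb from P (initial set {p0}):
  step 1 (b): {p0, p1}
  step 2 (b): {p0, p1, p2}
  step 3 (b): {p0, p1, p2}
  ✓ P
Executing bbb from Q (initial set {q0}):
  step 1 (b): {q1}
  step 2 (b): {q2}
  step 3 (b): ∅ (Q stuck)

bbb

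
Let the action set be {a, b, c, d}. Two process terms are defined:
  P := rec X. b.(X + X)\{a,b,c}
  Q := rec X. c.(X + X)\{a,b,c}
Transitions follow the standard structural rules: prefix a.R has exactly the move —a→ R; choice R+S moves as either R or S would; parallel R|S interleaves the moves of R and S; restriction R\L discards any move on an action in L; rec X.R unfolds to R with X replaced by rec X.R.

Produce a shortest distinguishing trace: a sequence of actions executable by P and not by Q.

b

P's transition system — 2 states:
  m0 = rec X. b.(X + X)\{a,b,c} :: ··b··> m1
  m1 = ((rec X. b.(X + X)\{a,b,c}) + (rec X. b.(X + X)\{a,b,c}))\{a,b,c} :: (no moves)
Q's transition system — 2 states:
  n0 = rec X. c.(X + X)\{a,b,c} :: ··c··> n1
  n1 = ((rec X. c.(X + X)\{a,b,c}) + (rec X. c.(X + X)\{a,b,c}))\{a,b,c} :: (no moves)
Executing b from P (initial set {m0}):
  [1] b ⇒ {m1}
  P completes σ.
Executing b from Q (initial set {n0}):
  [1] b ⇒ ∅  — Q cannot continue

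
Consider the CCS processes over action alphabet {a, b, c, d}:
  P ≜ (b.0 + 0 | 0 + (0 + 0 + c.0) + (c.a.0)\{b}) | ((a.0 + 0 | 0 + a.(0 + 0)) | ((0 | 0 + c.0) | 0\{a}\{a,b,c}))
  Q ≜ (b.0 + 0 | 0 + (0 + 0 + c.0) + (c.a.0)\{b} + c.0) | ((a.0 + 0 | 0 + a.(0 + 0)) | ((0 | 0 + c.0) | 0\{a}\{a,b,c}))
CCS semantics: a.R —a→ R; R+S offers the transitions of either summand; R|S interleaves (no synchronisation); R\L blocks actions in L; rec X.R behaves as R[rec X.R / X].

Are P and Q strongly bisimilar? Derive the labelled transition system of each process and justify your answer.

YES

LTS(P): 24 reachable states
  p0 = (b.0 + 0 | 0 + (0 + 0 + c.0) + (c.a.0)\{b}) | ((a.0 + 0 | 0 + a.(0 + 0)) | ((0 | 0 + c.0) | 0\{a}\{a,b,c})) → -a-> p1, -a-> p2, -b-> p3, -c-> p3, -c-> p4, -c-> p5
  p1 = (b.0 + 0 | 0 + (0 + 0 + c.0) + (c.a.0)\{b}) | ((0 + 0) | ((0 | 0 + c.0) | 0\{a}\{a,b,c})) → -b-> p6, -c-> p6, -c-> p7, -c-> p8
  p2 = (b.0 + 0 | 0 + (0 + 0 + c.0) + (c.a.0)\{b}) | (0 | ((0 | 0 + c.0) | 0\{a}\{a,b,c})) → -b-> p9, -c-> p10, -c-> p11, -c-> p9
  p3 = 0 | ((a.0 + 0 | 0 + a.(0 + 0)) | ((0 | 0 + c.0) | 0\{a}\{a,b,c})) → -a-> p6, -a-> p9, -c-> p12
  p4 = (a.0)\{b} | ((a.0 + 0 | 0 + a.(0 + 0)) | ((0 | 0 + c.0) | 0\{a}\{a,b,c})) → -a-> p10, -a-> p13, -a-> p7, -c-> p14
  p5 = (b.0 + 0 | 0 + (0 + 0 + c.0) + (c.a.0)\{b}) | ((a.0 + 0 | 0 + a.(0 + 0)) | (0 | 0\{a}\{a,b,c})) → -a-> p11, -a-> p8, -b-> p12, -c-> p12, -c-> p14
  p6 = 0 | ((0 + 0) | ((0 | 0 + c.0) | 0\{a}\{a,b,c})) → -c-> p15
  p7 = (a.0)\{b} | ((0 + 0) | ((0 | 0 + c.0) | 0\{a}\{a,b,c})) → -a-> p16, -c-> p17
  p8 = (b.0 + 0 | 0 + (0 + 0 + c.0) + (c.a.0)\{b}) | ((0 + 0) | (0 | 0\{a}\{a,b,c})) → -b-> p15, -c-> p15, -c-> p17
  p9 = 0 | (0 | ((0 | 0 + c.0) | 0\{a}\{a,b,c})) → -c-> p18
  p10 = (a.0)\{b} | (0 | ((0 | 0 + c.0) | 0\{a}\{a,b,c})) → -a-> p19, -c-> p20
  p11 = (b.0 + 0 | 0 + (0 + 0 + c.0) + (c.a.0)\{b}) | (0 | (0 | 0\{a}\{a,b,c})) → -b-> p18, -c-> p18, -c-> p20
  p12 = 0 | ((a.0 + 0 | 0 + a.(0 + 0)) | (0 | 0\{a}\{a,b,c})) → -a-> p15, -a-> p18
  p13 = 0\{b} | ((a.0 + 0 | 0 + a.(0 + 0)) | ((0 | 0 + c.0) | 0\{a}\{a,b,c})) → -a-> p16, -a-> p19, -c-> p21
  p14 = (a.0)\{b} | ((a.0 + 0 | 0 + a.(0 + 0)) | (0 | 0\{a}\{a,b,c})) → -a-> p17, -a-> p20, -a-> p21
  p15 = 0 | ((0 + 0) | (0 | 0\{a}\{a,b,c})) → stopped
  p16 = 0\{b} | ((0 + 0) | ((0 | 0 + c.0) | 0\{a}\{a,b,c})) → -c-> p22
  p17 = (a.0)\{b} | ((0 + 0) | (0 | 0\{a}\{a,b,c})) → -a-> p22
  p18 = 0 | (0 | (0 | 0\{a}\{a,b,c})) → stopped
  p19 = 0\{b} | (0 | ((0 | 0 + c.0) | 0\{a}\{a,b,c})) → -c-> p23
  p20 = (a.0)\{b} | (0 | (0 | 0\{a}\{a,b,c})) → -a-> p23
  p21 = 0\{b} | ((a.0 + 0 | 0 + a.(0 + 0)) | (0 | 0\{a}\{a,b,c})) → -a-> p22, -a-> p23
  p22 = 0\{b} | ((0 + 0) | (0 | 0\{a}\{a,b,c})) → stopped
  p23 = 0\{b} | (0 | (0 | 0\{a}\{a,b,c})) → stopped
LTS(Q): 24 reachable states
  q0 = (b.0 + 0 | 0 + (0 + 0 + c.0) + (c.a.0)\{b} + c.0) | ((a.0 + 0 | 0 + a.(0 + 0)) | ((0 | 0 + c.0) | 0\{a}\{a,b,c})) → -a-> q1, -a-> q2, -b-> q3, -c-> q3, -c-> q4, -c-> q5
  q1 = (b.0 + 0 | 0 + (0 + 0 + c.0) + (c.a.0)\{b} + c.0) | ((0 + 0) | ((0 | 0 + c.0) | 0\{a}\{a,b,c})) → -b-> q6, -c-> q6, -c-> q7, -c-> q8
  q2 = (b.0 + 0 | 0 + (0 + 0 + c.0) + (c.a.0)\{b} + c.0) | (0 | ((0 | 0 + c.0) | 0\{a}\{a,b,c})) → -b-> q9, -c-> q10, -c-> q11, -c-> q9
  q3 = 0 | ((a.0 + 0 | 0 + a.(0 + 0)) | ((0 | 0 + c.0) | 0\{a}\{a,b,c})) → -a-> q6, -a-> q9, -c-> q12
  q4 = (a.0)\{b} | ((a.0 + 0 | 0 + a.(0 + 0)) | ((0 | 0 + c.0) | 0\{a}\{a,b,c})) → -a-> q10, -a-> q13, -a-> q7, -c-> q14
  q5 = (b.0 + 0 | 0 + (0 + 0 + c.0) + (c.a.0)\{b} + c.0) | ((a.0 + 0 | 0 + a.(0 + 0)) | (0 | 0\{a}\{a,b,c})) → -a-> q11, -a-> q8, -b-> q12, -c-> q12, -c-> q14
  q6 = 0 | ((0 + 0) | ((0 | 0 + c.0) | 0\{a}\{a,b,c})) → -c-> q15
  q7 = (a.0)\{b} | ((0 + 0) | ((0 | 0 + c.0) | 0\{a}\{a,b,c})) → -a-> q16, -c-> q17
  q8 = (b.0 + 0 | 0 + (0 + 0 + c.0) + (c.a.0)\{b} + c.0) | ((0 + 0) | (0 | 0\{a}\{a,b,c})) → -b-> q15, -c-> q15, -c-> q17
  q9 = 0 | (0 | ((0 | 0 + c.0) | 0\{a}\{a,b,c})) → -c-> q18
  q10 = (a.0)\{b} | (0 | ((0 | 0 + c.0) | 0\{a}\{a,b,c})) → -a-> q19, -c-> q20
  q11 = (b.0 + 0 | 0 + (0 + 0 + c.0) + (c.a.0)\{b} + c.0) | (0 | (0 | 0\{a}\{a,b,c})) → -b-> q18, -c-> q18, -c-> q20
  q12 = 0 | ((a.0 + 0 | 0 + a.(0 + 0)) | (0 | 0\{a}\{a,b,c})) → -a-> q15, -a-> q18
  q13 = 0\{b} | ((a.0 + 0 | 0 + a.(0 + 0)) | ((0 | 0 + c.0) | 0\{a}\{a,b,c})) → -a-> q16, -a-> q19, -c-> q21
  q14 = (a.0)\{b} | ((a.0 + 0 | 0 + a.(0 + 0)) | (0 | 0\{a}\{a,b,c})) → -a-> q17, -a-> q20, -a-> q21
  q15 = 0 | ((0 + 0) | (0 | 0\{a}\{a,b,c})) → stopped
  q16 = 0\{b} | ((0 + 0) | ((0 | 0 + c.0) | 0\{a}\{a,b,c})) → -c-> q22
  q17 = (a.0)\{b} | ((0 + 0) | (0 | 0\{a}\{a,b,c})) → -a-> q22
  q18 = 0 | (0 | (0 | 0\{a}\{a,b,c})) → stopped
  q19 = 0\{b} | (0 | ((0 | 0 + c.0) | 0\{a}\{a,b,c})) → -c-> q23
  q20 = (a.0)\{b} | (0 | (0 | 0\{a}\{a,b,c})) → -a-> q23
  q21 = 0\{b} | ((a.0 + 0 | 0 + a.(0 + 0)) | (0 | 0\{a}\{a,b,c})) → -a-> q22, -a-> q23
  q22 = 0\{b} | ((0 + 0) | (0 | 0\{a}\{a,b,c})) → stopped
  q23 = 0\{b} | (0 | (0 | 0\{a}\{a,b,c})) → stopped
Bisimilarity quotient blocks:
  B0 = {p0, q0}
  B1 = {p10, p13, p3, p7, q10, q13, q3, q7}
  B2 = {p16, p19, p6, p9, q16, q19, q6, q9}
  B3 = {p15, p18, p22, p23, q15, q18, q22, q23}
  B4 = {p12, p17, p20, p21, q12, q17, q20, q21}
  B5 = {p4, q4}
  B6 = {p14, q14}
  B7 = {p1, p2, q1, q2}
  B8 = {p11, p8, q11, q8}
  B9 = {p5, q5}
p0 ∈ B0, q0 ∈ B0 → same block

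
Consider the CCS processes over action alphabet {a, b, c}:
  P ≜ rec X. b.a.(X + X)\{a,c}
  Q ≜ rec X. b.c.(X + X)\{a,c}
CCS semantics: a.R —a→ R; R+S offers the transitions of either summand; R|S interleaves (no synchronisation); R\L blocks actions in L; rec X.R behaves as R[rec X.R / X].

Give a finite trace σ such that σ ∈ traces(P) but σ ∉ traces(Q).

ba

LTS(P): 4 reachable states
  m0 = rec X. b.a.(X + X)\{a,c} | ··b··> m1
  m1 = a.((rec X. b.a.(X + X)\{a,c}) + (rec X. b.a.(X + X)\{a,c}))\{a,c} | ··a··> m2
  m2 = ((rec X. b.a.(X + X)\{a,c}) + (rec X. b.a.(X + X)\{a,c}))\{a,c} | ··b··> m3
  m3 = (a.((rec X. b.a.(X + X)\{a,c}) + (rec X. b.a.(X + X)\{a,c}))\{a,c})\{a,c} | ·
LTS(Q): 4 reachable states
  n0 = rec X. b.c.(X + X)\{a,c} | ··b··> n1
  n1 = c.((rec X. b.c.(X + X)\{a,c}) + (rec X. b.c.(X + X)\{a,c}))\{a,c} | ··c··> n2
  n2 = ((rec X. b.c.(X + X)\{a,c}) + (rec X. b.c.(X + X)\{a,c}))\{a,c} | ··b··> n3
  n3 = (c.((rec X. b.c.(X + X)\{a,c}) + (rec X. b.c.(X + X)\{a,c}))\{a,c})\{a,c} | ·
Executing ba from P (initial set {m0}):
  step 1 (b): {m1}
  step 2 (a): {m2}
  — P admits the full trace.
Executing ba from Q (initial set {n0}):
  step 1 (b): {n1}
  step 2 (a): no successor for Q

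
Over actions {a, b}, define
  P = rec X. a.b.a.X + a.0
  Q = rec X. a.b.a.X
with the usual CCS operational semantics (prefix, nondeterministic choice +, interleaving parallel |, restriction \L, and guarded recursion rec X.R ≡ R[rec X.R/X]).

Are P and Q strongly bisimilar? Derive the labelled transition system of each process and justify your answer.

P's transition system — 4 states:
  p0 = rec X. a.b.a.X + a.0 → --a--▸ p1, --a--▸ p2
  p1 = 0 → ·
  p2 = b.a.(rec X. a.b.a.X + a.0) → --b--▸ p3
  p3 = a.(rec X. a.b.a.X + a.0) → --a--▸ p0
Q's transition system — 3 states:
  q0 = rec X. a.b.a.X → --a--▸ q1
  q1 = b.a.(rec X. a.b.a.X) → --b--▸ q2
  q2 = a.(rec X. a.b.a.X) → --a--▸ q0
Bisimilarity quotient blocks:
  B0 = {p0}
  B1 = {p1}
  B2 = {p2}
  B3 = {p3}
  B4 = {q0}
  B5 = {q1}
  B6 = {q2}
p0 ∈ B0, q0 ∈ B4 → different blocks

not bisimilar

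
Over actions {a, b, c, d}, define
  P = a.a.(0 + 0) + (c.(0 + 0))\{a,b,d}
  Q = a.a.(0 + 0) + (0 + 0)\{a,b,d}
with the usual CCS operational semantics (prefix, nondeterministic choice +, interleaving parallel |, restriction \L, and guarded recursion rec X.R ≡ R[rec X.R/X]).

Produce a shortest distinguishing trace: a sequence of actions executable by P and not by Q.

c

P's transition system — 4 states:
  p0 = a.a.(0 + 0) + (c.(0 + 0))\{a,b,d} :: --a--▸ p1, --c--▸ p2
  p1 = a.(0 + 0) :: --a--▸ p3
  p2 = (0 + 0)\{a,b,d} :: (no moves)
  p3 = 0 + 0 :: (no moves)
Q's transition system — 3 states:
  q0 = a.a.(0 + 0) + (0 + 0)\{a,b,d} :: --a--▸ q1
  q1 = a.(0 + 0) :: --a--▸ q2
  q2 = 0 + 0 :: (no moves)
Run σ = ⟨c⟩ on P: start {p0}
  after c @ step 1: {p2}
  — P admits the full trace.
Run σ = ⟨c⟩ on Q: start {q0}
  after c @ step 1: ∅ (Q stuck)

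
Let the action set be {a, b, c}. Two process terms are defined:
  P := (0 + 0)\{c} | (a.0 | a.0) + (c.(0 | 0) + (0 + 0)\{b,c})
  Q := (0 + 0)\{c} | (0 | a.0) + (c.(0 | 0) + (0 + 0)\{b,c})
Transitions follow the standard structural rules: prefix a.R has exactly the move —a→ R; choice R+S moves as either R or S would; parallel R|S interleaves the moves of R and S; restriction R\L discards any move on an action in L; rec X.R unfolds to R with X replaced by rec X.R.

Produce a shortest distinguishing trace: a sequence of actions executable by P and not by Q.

aa

Reachable graph of P (5 states):
  s0 = (0 + 0)\{c} | (a.0 | a.0) + (c.(0 | 0) + (0 + 0)\{b,c}) | --a--▸ s1, --a--▸ s2, --c--▸ s3
  s1 = (0 + 0)\{c} | (0 | a.0) | --a--▸ s4
  s2 = (0 + 0)\{c} | (a.0 | 0) | --a--▸ s4
  s3 = 0 | 0 | ∅
  s4 = (0 + 0)\{c} | (0 | 0) | ∅
Reachable graph of Q (3 states):
  t0 = (0 + 0)\{c} | (0 | a.0) + (c.(0 | 0) + (0 + 0)\{b,c}) | --a--▸ t1, --c--▸ t2
  t1 = (0 + 0)\{c} | (0 | 0) | ∅
  t2 = 0 | 0 | ∅
Run σ = ⟨aa⟩ on P: start {s0}
  step 1 (a): {s1, s2}
  step 2 (a): {s4}
  P completes σ.
Run σ = ⟨aa⟩ on Q: start {t0}
  step 1 (a): {t1}
  step 2 (a): ∅  — Q cannot continue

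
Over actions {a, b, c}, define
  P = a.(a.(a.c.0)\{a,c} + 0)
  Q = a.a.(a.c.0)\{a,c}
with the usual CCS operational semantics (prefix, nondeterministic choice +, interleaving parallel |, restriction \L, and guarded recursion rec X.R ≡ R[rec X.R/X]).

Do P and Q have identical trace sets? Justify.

P's transition system — 3 states:
  m0 = a.(a.(a.c.0)\{a,c} + 0) | =a=> m1
  m1 = a.(a.c.0)\{a,c} + 0 | =a=> m2
  m2 = (a.c.0)\{a,c} | ·
Q's transition system — 3 states:
  n0 = a.a.(a.c.0)\{a,c} | =a=> n1
  n1 = a.(a.c.0)\{a,c} | =a=> n2
  n2 = (a.c.0)\{a,c} | ·
Coarsest stable partition (strong bisimilarity classes):
  B0 = {m0, n0}
  B1 = {m1, n1}
  B2 = {m2, n2}
m0 ∈ B0, n0 ∈ B0 → same block
Bisimilar ⇒ trace-equivalent.

YES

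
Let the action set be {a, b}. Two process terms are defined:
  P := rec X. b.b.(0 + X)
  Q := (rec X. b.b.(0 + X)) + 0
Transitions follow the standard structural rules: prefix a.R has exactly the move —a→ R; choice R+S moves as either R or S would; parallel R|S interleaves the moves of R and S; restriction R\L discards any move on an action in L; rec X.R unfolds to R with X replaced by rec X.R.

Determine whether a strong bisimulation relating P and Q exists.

P's transition system — 3 states:
  s0 = rec X. b.b.(0 + X) :: -b-> s1
  s1 = b.(0 + (rec X. b.b.(0 + X))) :: -b-> s2
  s2 = 0 + (rec X. b.b.(0 + X)) :: -b-> s1
Q's transition system — 3 states:
  t0 = (rec X. b.b.(0 + X)) + 0 :: -b-> t1
  t1 = b.(0 + (rec X. b.b.(0 + X))) :: -b-> t2
  t2 = 0 + (rec X. b.b.(0 + X)) :: -b-> t1
Coarsest stable partition (strong bisimilarity classes):
  B0 = {s0, s1, s2, t0, t1, t2}
s0 ∈ B0, t0 ∈ B0 → same block

YES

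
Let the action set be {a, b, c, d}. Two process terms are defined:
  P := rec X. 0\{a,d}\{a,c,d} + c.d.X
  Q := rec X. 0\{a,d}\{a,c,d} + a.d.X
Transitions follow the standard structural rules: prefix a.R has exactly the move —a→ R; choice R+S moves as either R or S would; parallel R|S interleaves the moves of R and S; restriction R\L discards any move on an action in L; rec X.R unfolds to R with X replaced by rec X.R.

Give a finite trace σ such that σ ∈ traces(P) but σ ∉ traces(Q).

Reachable graph of P (2 states):
  m0 = rec X. 0\{a,d}\{a,c,d} + c.d.X has moves —c→ m1
  m1 = d.(rec X. 0\{a,d}\{a,c,d} + c.d.X) has moves —d→ m0
Reachable graph of Q (2 states):
  n0 = rec X. 0\{a,d}\{a,c,d} + a.d.X has moves —a→ n1
  n1 = d.(rec X. 0\{a,d}\{a,c,d} + a.d.X) has moves —d→ n0
Trace ⟨c⟩ through P, begin at {m0}:
  [1] c ⇒ {m1}
  — P admits the full trace.
Trace ⟨c⟩ through Q, begin at {n0}:
  [1] c ⇒ no successor for Q

c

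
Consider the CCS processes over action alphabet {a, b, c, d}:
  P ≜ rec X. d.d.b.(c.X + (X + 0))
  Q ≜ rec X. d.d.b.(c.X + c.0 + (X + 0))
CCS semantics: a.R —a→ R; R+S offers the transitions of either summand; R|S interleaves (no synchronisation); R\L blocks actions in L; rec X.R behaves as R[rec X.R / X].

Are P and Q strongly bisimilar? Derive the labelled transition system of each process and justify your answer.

P's transition system — 4 states:
  p0 = rec X. d.d.b.(c.X + (X + 0)) has moves -d-> p1
  p1 = d.b.(c.(rec X. d.d.b.(c.X + (X + 0))) + ((rec X. d.d.b.(c.X + (X + 0))) + 0)) has moves -d-> p2
  p2 = b.(c.(rec X. d.d.b.(c.X + (X + 0))) + ((rec X. d.d.b.(c.X + (X + 0))) + 0)) has moves -b-> p3
  p3 = c.(rec X. d.d.b.(c.X + (X + 0))) + ((rec X. d.d.b.(c.X + (X + 0))) + 0) has moves -c-> p0, -d-> p1
Q's transition system — 5 states:
  q0 = rec X. d.d.b.(c.X + c.0 + (X + 0)) has moves -d-> q1
  q1 = d.b.(c.(rec X. d.d.b.(c.X + c.0 + (X + 0))) + c.0 + ((rec X. d.d.b.(c.X + c.0 + (X + 0))) + 0)) has moves -d-> q2
  q2 = b.(c.(rec X. d.d.b.(c.X + c.0 + (X + 0))) + c.0 + ((rec X. d.d.b.(c.X + c.0 + (X + 0))) + 0)) has moves -b-> q3
  q3 = c.(rec X. d.d.b.(c.X + c.0 + (X + 0))) + c.0 + ((rec X. d.d.b.(c.X + c.0 + (X + 0))) + 0) has moves -c-> q0, -c-> q4, -d-> q1
  q4 = 0 has moves ·
Coarsest stable partition (strong bisimilarity classes):
  B0 = {p0}
  B1 = {p1}
  B2 = {p2}
  B3 = {p3}
  B4 = {q0}
  B5 = {q1}
  B6 = {q2}
  B7 = {q3}
  B8 = {q4}
p0 ∈ B0, q0 ∈ B4 → different blocks

not bisimilar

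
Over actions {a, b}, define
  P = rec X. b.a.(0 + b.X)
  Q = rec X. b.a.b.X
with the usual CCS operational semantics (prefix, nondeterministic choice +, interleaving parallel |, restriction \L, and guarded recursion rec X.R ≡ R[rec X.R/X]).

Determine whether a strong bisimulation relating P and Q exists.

P's transition system — 3 states:
  s0 = rec X. b.a.(0 + b.X) :: ··b··> s1
  s1 = a.(0 + b.(rec X. b.a.(0 + b.X))) :: ··a··> s2
  s2 = 0 + b.(rec X. b.a.(0 + b.X)) :: ··b··> s0
Q's transition system — 3 states:
  t0 = rec X. b.a.b.X :: ··b··> t1
  t1 = a.b.(rec X. b.a.b.X) :: ··a··> t2
  t2 = b.(rec X. b.a.b.X) :: ··b··> t0
Coarsest stable partition (strong bisimilarity classes):
  B0 = {s0, t0}
  B1 = {s1, t1}
  B2 = {s2, t2}
s0 ∈ B0, t0 ∈ B0 → same block

bisimilar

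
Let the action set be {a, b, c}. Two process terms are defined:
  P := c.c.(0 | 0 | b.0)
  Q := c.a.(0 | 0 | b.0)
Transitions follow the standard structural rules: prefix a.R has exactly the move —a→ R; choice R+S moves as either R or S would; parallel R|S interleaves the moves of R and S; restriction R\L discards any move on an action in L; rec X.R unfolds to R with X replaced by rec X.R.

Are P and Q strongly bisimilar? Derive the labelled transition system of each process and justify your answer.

LTS(P): 4 reachable states
  s0 = c.c.(0 | 0 | b.0) :: -c-> s1
  s1 = c.(0 | 0 | b.0) :: -c-> s2
  s2 = 0 | 0 | b.0 :: -b-> s3
  s3 = 0 | 0 | 0 :: deadlocked
LTS(Q): 4 reachable states
  t0 = c.a.(0 | 0 | b.0) :: -c-> t1
  t1 = a.(0 | 0 | b.0) :: -a-> t2
  t2 = 0 | 0 | b.0 :: -b-> t3
  t3 = 0 | 0 | 0 :: deadlocked
Coarsest stable partition (strong bisimilarity classes):
  B0 = {s0}
  B1 = {s1}
  B2 = {s2, t2}
  B3 = {s3, t3}
  B4 = {t0}
  B5 = {t1}
s0 ∈ B0, t0 ∈ B4 → different blocks

P ≁ Q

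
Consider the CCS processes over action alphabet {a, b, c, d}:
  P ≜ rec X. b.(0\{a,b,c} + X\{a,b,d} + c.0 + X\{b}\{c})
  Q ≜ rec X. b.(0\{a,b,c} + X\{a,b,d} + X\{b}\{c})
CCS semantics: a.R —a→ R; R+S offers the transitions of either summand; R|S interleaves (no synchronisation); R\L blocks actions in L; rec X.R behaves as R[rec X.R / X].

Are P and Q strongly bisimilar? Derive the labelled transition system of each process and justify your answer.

LTS(P): 3 reachable states
  s0 = rec X. b.(0\{a,b,c} + X\{a,b,d} + c.0 + X\{b}\{c}) | --b--▸ s1
  s1 = 0\{a,b,c} + (rec X. b.(0\{a,b,c} + X\{a,b,d} + c.0 + X\{b}\{c}))\{a,b,d} + c.0 + (rec X. b.(0\{a,b,c} + X\{a,b,d} + c.0 + X\{b}\{c}))\{b}\{c} | --c--▸ s2
  s2 = 0 | stopped
LTS(Q): 2 reachable states
  t0 = rec X. b.(0\{a,b,c} + X\{a,b,d} + X\{b}\{c}) | --b--▸ t1
  t1 = 0\{a,b,c} + (rec X. b.(0\{a,b,c} + X\{a,b,d} + X\{b}\{c}))\{a,b,d} + (rec X. b.(0\{a,b,c} + X\{a,b,d} + X\{b}\{c}))\{b}\{c} | stopped
Bisimilarity quotient blocks:
  B0 = {s0}
  B1 = {s1}
  B2 = {s2, t1}
  B3 = {t0}
s0 ∈ B0, t0 ∈ B3 → different blocks

not bisimilar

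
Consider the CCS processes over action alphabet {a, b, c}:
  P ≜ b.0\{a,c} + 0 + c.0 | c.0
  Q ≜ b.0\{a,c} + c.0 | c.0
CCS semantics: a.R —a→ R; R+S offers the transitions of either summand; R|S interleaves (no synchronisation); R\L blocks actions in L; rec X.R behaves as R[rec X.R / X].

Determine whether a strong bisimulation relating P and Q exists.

P ~ Q

LTS(P): 5 reachable states
  s0 = b.0\{a,c} + 0 + c.0 | c.0 | =b=> s1, =c=> s2, =c=> s3
  s1 = 0\{a,c} | (no moves)
  s2 = 0 | c.0 | =c=> s4
  s3 = c.0 | 0 | =c=> s4
  s4 = 0 | 0 | (no moves)
LTS(Q): 5 reachable states
  t0 = b.0\{a,c} + c.0 | c.0 | =b=> t1, =c=> t2, =c=> t3
  t1 = 0\{a,c} | (no moves)
  t2 = 0 | c.0 | =c=> t4
  t3 = c.0 | 0 | =c=> t4
  t4 = 0 | 0 | (no moves)
Bisimilarity quotient blocks:
  B0 = {s0, t0}
  B1 = {s1, s4, t1, t4}
  B2 = {s2, s3, t2, t3}
s0 ∈ B0, t0 ∈ B0 → same block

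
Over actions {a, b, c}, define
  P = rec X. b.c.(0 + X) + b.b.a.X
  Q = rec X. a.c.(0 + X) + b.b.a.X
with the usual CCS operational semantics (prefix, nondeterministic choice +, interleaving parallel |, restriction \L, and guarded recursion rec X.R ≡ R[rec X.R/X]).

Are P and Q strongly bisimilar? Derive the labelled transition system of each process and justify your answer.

not bisimilar

P's transition system — 5 states:
  s0 = rec X. b.c.(0 + X) + b.b.a.X ⊢ —b→ s1, —b→ s2
  s1 = b.a.(rec X. b.c.(0 + X) + b.b.a.X) ⊢ —b→ s3
  s2 = c.(0 + (rec X. b.c.(0 + X) + b.b.a.X)) ⊢ —c→ s4
  s3 = a.(rec X. b.c.(0 + X) + b.b.a.X) ⊢ —a→ s0
  s4 = 0 + (rec X. b.c.(0 + X) + b.b.a.X) ⊢ —b→ s1, —b→ s2
Q's transition system — 5 states:
  t0 = rec X. a.c.(0 + X) + b.b.a.X ⊢ —a→ t1, —b→ t2
  t1 = c.(0 + (rec X. a.c.(0 + X) + b.b.a.X)) ⊢ —c→ t3
  t2 = b.a.(rec X. a.c.(0 + X) + b.b.a.X) ⊢ —b→ t4
  t3 = 0 + (rec X. a.c.(0 + X) + b.b.a.X) ⊢ —a→ t1, —b→ t2
  t4 = a.(rec X. a.c.(0 + X) + b.b.a.X) ⊢ —a→ t0
Coarsest stable partition (strong bisimilarity classes):
  B0 = {s0, s4}
  B1 = {s1}
  B2 = {s3}
  B3 = {s2}
  B4 = {t0, t3}
  B5 = {t2}
  B6 = {t4}
  B7 = {t1}
s0 ∈ B0, t0 ∈ B4 → different blocks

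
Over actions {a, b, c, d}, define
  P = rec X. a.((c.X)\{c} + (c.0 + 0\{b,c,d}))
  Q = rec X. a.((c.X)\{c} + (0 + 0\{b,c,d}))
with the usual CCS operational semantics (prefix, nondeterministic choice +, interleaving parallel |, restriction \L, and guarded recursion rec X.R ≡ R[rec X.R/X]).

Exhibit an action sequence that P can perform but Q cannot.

ac

LTS(P): 3 reachable states
  p0 = rec X. a.((c.X)\{c} + (c.0 + 0\{b,c,d})) has moves ··a··> p1
  p1 = (c.(rec X. a.((c.X)\{c} + (c.0 + 0\{b,c,d}))))\{c} + (c.0 + 0\{b,c,d}) has moves ··c··> p2
  p2 = 0 has moves stopped
LTS(Q): 2 reachable states
  q0 = rec X. a.((c.X)\{c} + (0 + 0\{b,c,d})) has moves ··a··> q1
  q1 = (c.(rec X. a.((c.X)\{c} + (0 + 0\{b,c,d}))))\{c} + (0 + 0\{b,c,d}) has moves stopped
Trace ⟨ac⟩ through P, begin at {p0}:
  after a @ step 1: {p1}
  after c @ step 2: {p2}
  ✓ P
Trace ⟨ac⟩ through Q, begin at {q0}:
  after a @ step 1: {q1}
  after c @ step 2: ∅  — Q cannot continue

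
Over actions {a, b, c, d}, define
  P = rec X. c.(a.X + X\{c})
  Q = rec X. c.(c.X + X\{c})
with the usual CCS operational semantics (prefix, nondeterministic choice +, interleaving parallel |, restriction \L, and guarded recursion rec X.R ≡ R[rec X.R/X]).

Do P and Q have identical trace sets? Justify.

NO — witness ⟨ca⟩

LTS(P): 2 reachable states
  s0 = rec X. c.(a.X + X\{c}) → ··c··> s1
  s1 = a.(rec X. c.(a.X + X\{c})) + (rec X. c.(a.X + X\{c}))\{c} → ··a··> s0
LTS(Q): 2 reachable states
  t0 = rec X. c.(c.X + X\{c}) → ··c··> t1
  t1 = c.(rec X. c.(c.X + X\{c})) + (rec X. c.(c.X + X\{c}))\{c} → ··c··> t0
Trace ⟨ca⟩ through P, begin at {s0}:
  [1] c ⇒ {s1}
  [2] a ⇒ {s0}
  — P admits the full trace.
Trace ⟨ca⟩ through Q, begin at {t0}:
  [1] c ⇒ {t1}
  [2] a ⇒ ∅  — Q cannot continue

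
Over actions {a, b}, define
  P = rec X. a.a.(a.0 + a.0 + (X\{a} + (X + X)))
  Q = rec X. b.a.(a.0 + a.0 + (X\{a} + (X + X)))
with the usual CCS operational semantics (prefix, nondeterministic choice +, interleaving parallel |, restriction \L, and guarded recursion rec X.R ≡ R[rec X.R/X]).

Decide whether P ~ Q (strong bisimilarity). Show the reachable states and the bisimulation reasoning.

NO

P's transition system — 4 states:
  u0 = rec X. a.a.(a.0 + a.0 + (X\{a} + (X + X))) ⊢ —a→ u1
  u1 = a.(a.0 + a.0 + ((rec X. a.a.(a.0 + a.0 + (X\{a} + (X + X))))\{a} + ((rec X. a.a.(a.0 + a.0 + (X\{a} + (X + X)))) + (rec X. a.a.(a.0 + a.0 + (X\{a} + (X + X))))))) ⊢ —a→ u2
  u2 = a.0 + a.0 + ((rec X. a.a.(a.0 + a.0 + (X\{a} + (X + X))))\{a} + ((rec X. a.a.(a.0 + a.0 + (X\{a} + (X + X)))) + (rec X. a.a.(a.0 + a.0 + (X\{a} + (X + X)))))) ⊢ —a→ u1, —a→ u3
  u3 = 0 ⊢ ∅
Q's transition system — 5 states:
  v0 = rec X. b.a.(a.0 + a.0 + (X\{a} + (X + X))) ⊢ —b→ v1
  v1 = a.(a.0 + a.0 + ((rec X. b.a.(a.0 + a.0 + (X\{a} + (X + X))))\{a} + ((rec X. b.a.(a.0 + a.0 + (X\{a} + (X + X)))) + (rec X. b.a.(a.0 + a.0 + (X\{a} + (X + X))))))) ⊢ —a→ v2
  v2 = a.0 + a.0 + ((rec X. b.a.(a.0 + a.0 + (X\{a} + (X + X))))\{a} + ((rec X. b.a.(a.0 + a.0 + (X\{a} + (X + X)))) + (rec X. b.a.(a.0 + a.0 + (X\{a} + (X + X)))))) ⊢ —a→ v3, —b→ v1, —b→ v4
  v3 = 0 ⊢ ∅
  v4 = (a.(a.0 + a.0 + ((rec X. b.a.(a.0 + a.0 + (X\{a} + (X + X))))\{a} + ((rec X. b.a.(a.0 + a.0 + (X\{a} + (X + X)))) + (rec X. b.a.(a.0 + a.0 + (X\{a} + (X + X))))))))\{a} ⊢ ∅
Bisimilarity quotient blocks:
  B0 = {u0}
  B1 = {u1}
  B2 = {u2}
  B3 = {u3, v3, v4}
  B4 = {v0}
  B5 = {v1}
  B6 = {v2}
u0 ∈ B0, v0 ∈ B4 → different blocks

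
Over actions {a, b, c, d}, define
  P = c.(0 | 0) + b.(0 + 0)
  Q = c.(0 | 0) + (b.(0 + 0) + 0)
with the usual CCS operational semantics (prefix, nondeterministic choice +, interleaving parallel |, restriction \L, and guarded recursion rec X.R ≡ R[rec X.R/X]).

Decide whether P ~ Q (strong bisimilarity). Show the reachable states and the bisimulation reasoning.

LTS(P): 3 reachable states
  s0 = c.(0 | 0) + b.(0 + 0) → -b-> s1, -c-> s2
  s1 = 0 + 0 → stopped
  s2 = 0 | 0 → stopped
LTS(Q): 3 reachable states
  t0 = c.(0 | 0) + (b.(0 + 0) + 0) → -b-> t1, -c-> t2
  t1 = 0 + 0 → stopped
  t2 = 0 | 0 → stopped
Bisimilarity quotient blocks:
  B0 = {s0, t0}
  B1 = {s1, s2, t1, t2}
s0 ∈ B0, t0 ∈ B0 → same block

bisimilar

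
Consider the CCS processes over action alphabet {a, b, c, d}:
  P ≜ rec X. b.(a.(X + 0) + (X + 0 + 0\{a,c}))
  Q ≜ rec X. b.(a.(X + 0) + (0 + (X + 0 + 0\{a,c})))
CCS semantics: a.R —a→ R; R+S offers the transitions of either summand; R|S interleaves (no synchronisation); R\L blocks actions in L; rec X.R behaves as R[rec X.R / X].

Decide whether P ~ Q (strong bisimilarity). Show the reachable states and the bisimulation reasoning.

bisimilar

P's transition system — 3 states:
  s0 = rec X. b.(a.(X + 0) + (X + 0 + 0\{a,c})) → =b=> s1
  s1 = a.((rec X. b.(a.(X + 0) + (X + 0 + 0\{a,c}))) + 0) + ((rec X. b.(a.(X + 0) + (X + 0 + 0\{a,c}))) + 0 + 0\{a,c}) → =a=> s2, =b=> s1
  s2 = (rec X. b.(a.(X + 0) + (X + 0 + 0\{a,c}))) + 0 → =b=> s1
Q's transition system — 3 states:
  t0 = rec X. b.(a.(X + 0) + (0 + (X + 0 + 0\{a,c}))) → =b=> t1
  t1 = a.((rec X. b.(a.(X + 0) + (0 + (X + 0 + 0\{a,c})))) + 0) + (0 + ((rec X. b.(a.(X + 0) + (0 + (X + 0 + 0\{a,c})))) + 0 + 0\{a,c})) → =a=> t2, =b=> t1
  t2 = (rec X. b.(a.(X + 0) + (0 + (X + 0 + 0\{a,c})))) + 0 → =b=> t1
Bisimilarity quotient blocks:
  B0 = {s0, s2, t0, t2}
  B1 = {s1, t1}
s0 ∈ B0, t0 ∈ B0 → same block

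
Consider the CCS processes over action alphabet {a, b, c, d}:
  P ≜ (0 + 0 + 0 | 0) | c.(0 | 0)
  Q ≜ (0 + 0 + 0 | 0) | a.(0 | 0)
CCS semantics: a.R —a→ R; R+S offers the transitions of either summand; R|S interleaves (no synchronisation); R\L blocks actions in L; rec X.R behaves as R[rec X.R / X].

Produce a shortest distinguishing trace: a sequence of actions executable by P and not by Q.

c

Reachable graph of P (2 states):
  u0 = (0 + 0 + 0 | 0) | c.(0 | 0) :: =c=> u1
  u1 = (0 + 0 + 0 | 0) | (0 | 0) :: stopped
Reachable graph of Q (2 states):
  v0 = (0 + 0 + 0 | 0) | a.(0 | 0) :: =a=> v1
  v1 = (0 + 0 + 0 | 0) | (0 | 0) :: stopped
Executing c from P (initial set {u0}):
  [1] c ⇒ {u1}
  ✓ P
Executing c from Q (initial set {v0}):
  [1] c ⇒ no successor for Q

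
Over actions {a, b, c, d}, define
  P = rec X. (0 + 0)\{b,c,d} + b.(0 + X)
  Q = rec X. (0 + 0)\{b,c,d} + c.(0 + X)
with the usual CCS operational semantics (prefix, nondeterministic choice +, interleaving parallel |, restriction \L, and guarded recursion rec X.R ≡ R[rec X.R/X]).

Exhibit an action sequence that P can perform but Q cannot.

LTS(P): 2 reachable states
  p0 = rec X. (0 + 0)\{b,c,d} + b.(0 + X) has moves =b=> p1
  p1 = 0 + (rec X. (0 + 0)\{b,c,d} + b.(0 + X)) has moves =b=> p1
LTS(Q): 2 reachable states
  q0 = rec X. (0 + 0)\{b,c,d} + c.(0 + X) has moves =c=> q1
  q1 = 0 + (rec X. (0 + 0)\{b,c,d} + c.(0 + X)) has moves =c=> q1
Executing b from P (initial set {p0}):
  step 1 (b): {p1}
  P completes σ.
Executing b from Q (initial set {q0}):
  step 1 (b): ∅ (Q stuck)

b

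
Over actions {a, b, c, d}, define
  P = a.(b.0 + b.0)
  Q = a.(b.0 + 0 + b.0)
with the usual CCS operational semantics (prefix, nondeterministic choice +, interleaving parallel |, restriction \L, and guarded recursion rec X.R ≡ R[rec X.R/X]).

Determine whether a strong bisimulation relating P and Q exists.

YES

Reachable graph of P (3 states):
  s0 = a.(b.0 + b.0) → ··a··> s1
  s1 = b.0 + b.0 → ··b··> s2
  s2 = 0 → deadlocked
Reachable graph of Q (3 states):
  t0 = a.(b.0 + 0 + b.0) → ··a··> t1
  t1 = b.0 + 0 + b.0 → ··b··> t2
  t2 = 0 → deadlocked
Coarsest stable partition (strong bisimilarity classes):
  B0 = {s0, t0}
  B1 = {s1, t1}
  B2 = {s2, t2}
s0 ∈ B0, t0 ∈ B0 → same block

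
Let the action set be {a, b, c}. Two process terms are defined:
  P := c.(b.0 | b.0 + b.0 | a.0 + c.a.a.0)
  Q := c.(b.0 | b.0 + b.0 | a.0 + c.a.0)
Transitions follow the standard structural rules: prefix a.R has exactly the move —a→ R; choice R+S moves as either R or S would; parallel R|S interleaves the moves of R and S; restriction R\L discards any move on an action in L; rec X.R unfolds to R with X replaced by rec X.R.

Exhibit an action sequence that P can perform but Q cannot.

LTS(P): 9 reachable states
  m0 = c.(b.0 | b.0 + b.0 | a.0 + c.a.a.0) → =c=> m1
  m1 = b.0 | b.0 + b.0 | a.0 + c.a.a.0 → =a=> m2, =b=> m2, =b=> m3, =b=> m4, =c=> m5
  m2 = b.0 | 0 → =b=> m6
  m3 = 0 | a.0 → =a=> m6
  m4 = 0 | b.0 → =b=> m6
  m5 = a.a.0 → =a=> m7
  m6 = 0 | 0 → ·
  m7 = a.0 → =a=> m8
  m8 = 0 → ·
LTS(Q): 8 reachable states
  n0 = c.(b.0 | b.0 + b.0 | a.0 + c.a.0) → =c=> n1
  n1 = b.0 | b.0 + b.0 | a.0 + c.a.0 → =a=> n2, =b=> n2, =b=> n3, =b=> n4, =c=> n5
  n2 = b.0 | 0 → =b=> n6
  n3 = 0 | a.0 → =a=> n6
  n4 = 0 | b.0 → =b=> n6
  n5 = a.0 → =a=> n7
  n6 = 0 | 0 → ·
  n7 = 0 → ·
Run σ = ⟨ccaa⟩ on P: start {m0}
  step 1 (c): {m1}
  step 2 (c): {m5}
  step 3 (a): {m7}
  step 4 (a): {m8}
  ✓ P
Run σ = ⟨ccaa⟩ on Q: start {n0}
  step 1 (c): {n1}
  step 2 (c): {n5}
  step 3 (a): {n7}
  step 4 (a): no successor for Q

ccaa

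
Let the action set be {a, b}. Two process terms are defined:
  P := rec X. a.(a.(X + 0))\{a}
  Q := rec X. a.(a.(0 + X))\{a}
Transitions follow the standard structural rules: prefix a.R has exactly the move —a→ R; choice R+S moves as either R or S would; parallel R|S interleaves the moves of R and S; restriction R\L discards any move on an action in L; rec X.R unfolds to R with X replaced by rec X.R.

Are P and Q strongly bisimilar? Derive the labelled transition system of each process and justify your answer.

P ~ Q

LTS(P): 2 reachable states
  u0 = rec X. a.(a.(X + 0))\{a} ⊢ --a--▸ u1
  u1 = (a.((rec X. a.(a.(X + 0))\{a}) + 0))\{a} ⊢ ·
LTS(Q): 2 reachable states
  v0 = rec X. a.(a.(0 + X))\{a} ⊢ --a--▸ v1
  v1 = (a.(0 + (rec X. a.(a.(0 + X))\{a})))\{a} ⊢ ·
Bisimilarity quotient blocks:
  B0 = {u0, v0}
  B1 = {u1, v1}
u0 ∈ B0, v0 ∈ B0 → same block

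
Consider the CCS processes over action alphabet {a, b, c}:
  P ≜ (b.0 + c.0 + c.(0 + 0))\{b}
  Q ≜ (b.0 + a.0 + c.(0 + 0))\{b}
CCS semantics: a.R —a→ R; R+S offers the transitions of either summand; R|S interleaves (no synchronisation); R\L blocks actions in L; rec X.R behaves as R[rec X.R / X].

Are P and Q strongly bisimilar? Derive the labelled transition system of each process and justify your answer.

P's transition system — 3 states:
  m0 = (b.0 + c.0 + c.(0 + 0))\{b} ⊢ =c=> m1, =c=> m2
  m1 = (0 + 0)\{b} ⊢ ·
  m2 = 0\{b} ⊢ ·
Q's transition system — 3 states:
  n0 = (b.0 + a.0 + c.(0 + 0))\{b} ⊢ =a=> n1, =c=> n2
  n1 = 0\{b} ⊢ ·
  n2 = (0 + 0)\{b} ⊢ ·
Bisimilarity quotient blocks:
  B0 = {m0}
  B1 = {m1, m2, n1, n2}
  B2 = {n0}
m0 ∈ B0, n0 ∈ B2 → different blocks

NO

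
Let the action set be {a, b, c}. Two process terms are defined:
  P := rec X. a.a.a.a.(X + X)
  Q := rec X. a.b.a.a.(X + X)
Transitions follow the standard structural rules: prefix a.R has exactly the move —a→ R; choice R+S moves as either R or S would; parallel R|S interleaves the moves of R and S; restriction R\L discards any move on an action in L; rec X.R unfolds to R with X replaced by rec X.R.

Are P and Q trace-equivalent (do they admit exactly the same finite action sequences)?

Reachable graph of P (5 states):
  p0 = rec X. a.a.a.a.(X + X) has moves —a→ p1
  p1 = a.a.a.((rec X. a.a.a.a.(X + X)) + (rec X. a.a.a.a.(X + X))) has moves —a→ p2
  p2 = a.a.((rec X. a.a.a.a.(X + X)) + (rec X. a.a.a.a.(X + X))) has moves —a→ p3
  p3 = a.((rec X. a.a.a.a.(X + X)) + (rec X. a.a.a.a.(X + X))) has moves —a→ p4
  p4 = (rec X. a.a.a.a.(X + X)) + (rec X. a.a.a.a.(X + X)) has moves —a→ p1
Reachable graph of Q (5 states):
  q0 = rec X. a.b.a.a.(X + X) has moves —a→ q1
  q1 = b.a.a.((rec X. a.b.a.a.(X + X)) + (rec X. a.b.a.a.(X + X))) has moves —b→ q2
  q2 = a.a.((rec X. a.b.a.a.(X + X)) + (rec X. a.b.a.a.(X + X))) has moves —a→ q3
  q3 = a.((rec X. a.b.a.a.(X + X)) + (rec X. a.b.a.a.(X + X))) has moves —a→ q4
  q4 = (rec X. a.b.a.a.(X + X)) + (rec X. a.b.a.a.(X + X)) has moves —a→ q1
Trace ⟨aa⟩ through P, begin at {p0}:
  [1] a ⇒ {p1}
  [2] a ⇒ {p2}
  — P admits the full trace.
Trace ⟨aa⟩ through Q, begin at {q0}:
  [1] a ⇒ {q1}
  [2] a ⇒ no successor for Q

trace-distinct — witness ⟨aa⟩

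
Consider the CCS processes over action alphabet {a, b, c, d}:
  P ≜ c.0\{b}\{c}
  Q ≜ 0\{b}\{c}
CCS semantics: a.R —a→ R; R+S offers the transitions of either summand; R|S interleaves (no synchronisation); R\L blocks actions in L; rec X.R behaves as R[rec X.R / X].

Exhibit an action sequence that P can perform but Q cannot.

LTS(P): 2 reachable states
  m0 = c.0\{b}\{c} → —c→ m1
  m1 = 0\{b}\{c} → ∅
LTS(Q): 1 reachable states
  n0 = 0\{b}\{c} → ∅
Trace ⟨c⟩ through P, begin at {m0}:
  after c @ step 1: {m1}
  — P admits the full trace.
Trace ⟨c⟩ through Q, begin at {n0}:
  after c @ step 1: ∅ (Q stuck)

c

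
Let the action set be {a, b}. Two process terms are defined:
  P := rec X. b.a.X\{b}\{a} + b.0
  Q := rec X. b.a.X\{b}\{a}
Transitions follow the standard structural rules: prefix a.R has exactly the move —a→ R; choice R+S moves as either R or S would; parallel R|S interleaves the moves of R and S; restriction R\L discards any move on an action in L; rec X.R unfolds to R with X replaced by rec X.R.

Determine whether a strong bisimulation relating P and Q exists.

Reachable graph of P (4 states):
  u0 = rec X. b.a.X\{b}\{a} + b.0 has moves -b-> u1, -b-> u2
  u1 = 0 has moves (no moves)
  u2 = a.(rec X. b.a.X\{b}\{a} + b.0)\{b}\{a} has moves -a-> u3
  u3 = (rec X. b.a.X\{b}\{a} + b.0)\{b}\{a} has moves (no moves)
Reachable graph of Q (3 states):
  v0 = rec X. b.a.X\{b}\{a} has moves -b-> v1
  v1 = a.(rec X. b.a.X\{b}\{a})\{b}\{a} has moves -a-> v2
  v2 = (rec X. b.a.X\{b}\{a})\{b}\{a} has moves (no moves)
Coarsest stable partition (strong bisimilarity classes):
  B0 = {u0}
  B1 = {u2, v1}
  B2 = {u1, u3, v2}
  B3 = {v0}
u0 ∈ B0, v0 ∈ B3 → different blocks

not bisimilar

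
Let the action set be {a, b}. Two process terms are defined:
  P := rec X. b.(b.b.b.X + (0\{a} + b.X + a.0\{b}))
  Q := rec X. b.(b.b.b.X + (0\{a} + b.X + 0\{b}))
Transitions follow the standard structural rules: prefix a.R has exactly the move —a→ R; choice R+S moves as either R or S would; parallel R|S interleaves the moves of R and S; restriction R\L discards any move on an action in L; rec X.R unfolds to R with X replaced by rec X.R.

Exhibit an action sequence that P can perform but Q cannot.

LTS(P): 5 reachable states
  s0 = rec X. b.(b.b.b.X + (0\{a} + b.X + a.0\{b})) → —b→ s1
  s1 = b.b.b.(rec X. b.(b.b.b.X + (0\{a} + b.X + a.0\{b}))) + (0\{a} + b.(rec X. b.(b.b.b.X + (0\{a} + b.X + a.0\{b}))) + a.0\{b}) → —a→ s2, —b→ s0, —b→ s3
  s2 = 0\{b} → ∅
  s3 = b.b.(rec X. b.(b.b.b.X + (0\{a} + b.X + a.0\{b}))) → —b→ s4
  s4 = b.(rec X. b.(b.b.b.X + (0\{a} + b.X + a.0\{b}))) → —b→ s0
LTS(Q): 4 reachable states
  t0 = rec X. b.(b.b.b.X + (0\{a} + b.X + 0\{b})) → —b→ t1
  t1 = b.b.b.(rec X. b.(b.b.b.X + (0\{a} + b.X + 0\{b}))) + (0\{a} + b.(rec X. b.(b.b.b.X + (0\{a} + b.X + 0\{b}))) + 0\{b}) → —b→ t0, —b→ t2
  t2 = b.b.(rec X. b.(b.b.b.X + (0\{a} + b.X + 0\{b}))) → —b→ t3
  t3 = b.(rec X. b.(b.b.b.X + (0\{a} + b.X + 0\{b}))) → —b→ t0
Executing ba from P (initial set {s0}):
  step 1 (b): {s1}
  step 2 (a): {s2}
  — P admits the full trace.
Executing ba from Q (initial set {t0}):
  step 1 (b): {t1}
  step 2 (a): ∅ (Q stuck)

ba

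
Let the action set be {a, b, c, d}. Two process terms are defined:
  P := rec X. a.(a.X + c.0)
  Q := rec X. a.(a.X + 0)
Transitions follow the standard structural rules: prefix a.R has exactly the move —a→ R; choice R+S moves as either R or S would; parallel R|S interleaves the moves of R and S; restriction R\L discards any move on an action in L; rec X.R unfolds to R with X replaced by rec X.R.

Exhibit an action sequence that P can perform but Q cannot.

Reachable graph of P (3 states):
  s0 = rec X. a.(a.X + c.0) → =a=> s1
  s1 = a.(rec X. a.(a.X + c.0)) + c.0 → =a=> s0, =c=> s2
  s2 = 0 → stopped
Reachable graph of Q (2 states):
  t0 = rec X. a.(a.X + 0) → =a=> t1
  t1 = a.(rec X. a.(a.X + 0)) + 0 → =a=> t0
Executing ac from P (initial set {s0}):
  [1] a ⇒ {s1}
  [2] c ⇒ {s2}
  P completes σ.
Executing ac from Q (initial set {t0}):
  [1] a ⇒ {t1}
  [2] c ⇒ ∅  — Q cannot continue

ac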